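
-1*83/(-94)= 83/94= 0.88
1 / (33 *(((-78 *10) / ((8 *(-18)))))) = 4 / 715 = 0.01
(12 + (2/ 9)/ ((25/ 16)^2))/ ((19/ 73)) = 46.45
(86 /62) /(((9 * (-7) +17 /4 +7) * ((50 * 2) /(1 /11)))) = -0.00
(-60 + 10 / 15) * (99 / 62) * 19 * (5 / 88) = -25365 / 248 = -102.28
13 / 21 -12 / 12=-8 / 21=-0.38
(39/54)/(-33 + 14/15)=-5/222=-0.02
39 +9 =48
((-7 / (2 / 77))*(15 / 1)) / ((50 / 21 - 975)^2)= -713097 / 166872250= -0.00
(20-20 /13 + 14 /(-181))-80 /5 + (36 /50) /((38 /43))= 3575361 /1117675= 3.20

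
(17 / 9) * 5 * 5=425 / 9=47.22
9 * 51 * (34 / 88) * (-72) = -140454 / 11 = -12768.55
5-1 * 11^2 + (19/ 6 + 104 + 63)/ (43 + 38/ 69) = -673677/ 6010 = -112.09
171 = 171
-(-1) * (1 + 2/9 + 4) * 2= 94/9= 10.44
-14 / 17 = -0.82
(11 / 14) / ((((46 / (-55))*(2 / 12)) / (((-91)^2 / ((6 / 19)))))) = -13598585 / 92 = -147810.71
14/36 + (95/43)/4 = 1457/1548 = 0.94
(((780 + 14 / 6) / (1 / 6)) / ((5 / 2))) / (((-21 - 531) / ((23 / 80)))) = -2347 / 2400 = -0.98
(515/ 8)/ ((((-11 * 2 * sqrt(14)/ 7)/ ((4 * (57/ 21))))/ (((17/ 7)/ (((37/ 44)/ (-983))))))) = 163517135 * sqrt(14)/ 3626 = 168732.79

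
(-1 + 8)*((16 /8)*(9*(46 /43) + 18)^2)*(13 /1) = 138920.83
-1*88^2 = -7744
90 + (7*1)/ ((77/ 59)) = 1049/ 11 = 95.36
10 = 10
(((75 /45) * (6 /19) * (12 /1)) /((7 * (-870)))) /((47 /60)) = -0.00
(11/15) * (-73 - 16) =-979/15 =-65.27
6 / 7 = 0.86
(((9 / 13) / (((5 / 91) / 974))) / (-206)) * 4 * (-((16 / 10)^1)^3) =62834688 / 64375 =976.07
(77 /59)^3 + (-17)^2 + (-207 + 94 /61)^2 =32482687051875 /764215259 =42504.63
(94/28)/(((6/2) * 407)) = 47/17094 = 0.00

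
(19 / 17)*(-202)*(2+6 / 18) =-26866 / 51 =-526.78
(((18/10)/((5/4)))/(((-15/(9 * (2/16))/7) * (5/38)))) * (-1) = 3591/625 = 5.75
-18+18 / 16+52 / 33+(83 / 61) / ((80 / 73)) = -2263843 / 161040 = -14.06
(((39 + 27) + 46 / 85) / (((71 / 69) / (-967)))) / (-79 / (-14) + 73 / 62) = -10236575937 / 1116475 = -9168.66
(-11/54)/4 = -11/216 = -0.05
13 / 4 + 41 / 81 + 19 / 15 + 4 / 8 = 8947 / 1620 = 5.52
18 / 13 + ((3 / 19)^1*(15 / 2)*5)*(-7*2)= -20133 / 247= -81.51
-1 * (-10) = 10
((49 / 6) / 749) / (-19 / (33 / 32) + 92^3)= 77 / 5498964544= 0.00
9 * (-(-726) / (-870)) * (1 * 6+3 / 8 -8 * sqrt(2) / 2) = -55539 / 1160+4356 * sqrt(2) / 145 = -5.39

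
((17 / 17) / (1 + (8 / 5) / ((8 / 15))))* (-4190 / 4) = -2095 / 8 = -261.88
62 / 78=31 / 39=0.79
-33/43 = -0.77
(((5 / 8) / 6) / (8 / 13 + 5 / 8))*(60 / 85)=130 / 2193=0.06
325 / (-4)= -325 / 4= -81.25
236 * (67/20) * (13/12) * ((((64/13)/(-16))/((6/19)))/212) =-75107/19080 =-3.94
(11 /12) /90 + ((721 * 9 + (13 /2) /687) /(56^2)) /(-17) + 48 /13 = 3.58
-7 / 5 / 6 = -7 / 30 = -0.23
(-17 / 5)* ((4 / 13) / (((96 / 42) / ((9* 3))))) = -3213 / 260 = -12.36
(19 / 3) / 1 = 19 / 3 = 6.33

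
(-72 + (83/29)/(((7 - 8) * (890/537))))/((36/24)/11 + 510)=-6977267/48277605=-0.14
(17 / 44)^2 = 0.15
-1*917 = -917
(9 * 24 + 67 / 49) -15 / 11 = 216.00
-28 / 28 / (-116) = 1 / 116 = 0.01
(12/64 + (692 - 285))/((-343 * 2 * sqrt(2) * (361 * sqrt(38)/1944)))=-1583145 * sqrt(19)/18821096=-0.37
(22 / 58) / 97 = 11 / 2813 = 0.00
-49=-49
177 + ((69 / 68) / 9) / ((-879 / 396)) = 881384 / 4981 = 176.95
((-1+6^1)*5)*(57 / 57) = 25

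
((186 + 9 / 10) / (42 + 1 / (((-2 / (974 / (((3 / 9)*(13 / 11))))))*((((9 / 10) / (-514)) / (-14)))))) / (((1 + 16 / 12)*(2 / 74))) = -1155843 / 3854880820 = -0.00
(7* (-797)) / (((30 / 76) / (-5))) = 212002 / 3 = 70667.33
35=35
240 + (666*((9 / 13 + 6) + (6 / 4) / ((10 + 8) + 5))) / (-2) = -2010.26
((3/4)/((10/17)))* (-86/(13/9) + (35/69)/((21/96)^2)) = -2611897/41860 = -62.40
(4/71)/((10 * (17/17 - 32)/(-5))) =0.00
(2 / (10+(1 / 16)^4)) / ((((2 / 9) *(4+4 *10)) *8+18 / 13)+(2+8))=3833856 / 1717701181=0.00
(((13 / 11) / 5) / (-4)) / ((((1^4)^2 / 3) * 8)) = -39 / 1760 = -0.02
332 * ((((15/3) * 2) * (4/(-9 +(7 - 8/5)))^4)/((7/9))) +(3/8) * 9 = 265737781/40824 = 6509.35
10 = 10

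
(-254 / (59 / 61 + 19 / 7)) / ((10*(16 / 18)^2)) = -8.73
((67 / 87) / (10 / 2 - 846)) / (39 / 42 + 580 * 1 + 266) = -938 / 867541119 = -0.00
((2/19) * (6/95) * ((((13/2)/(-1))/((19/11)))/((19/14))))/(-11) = 1092/651605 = 0.00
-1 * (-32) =32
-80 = -80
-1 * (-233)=233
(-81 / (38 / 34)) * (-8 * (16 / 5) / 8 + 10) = -46818 / 95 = -492.82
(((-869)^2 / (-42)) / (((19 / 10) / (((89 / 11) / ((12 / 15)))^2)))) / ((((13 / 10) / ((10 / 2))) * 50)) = -6179370125 / 82992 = -74457.42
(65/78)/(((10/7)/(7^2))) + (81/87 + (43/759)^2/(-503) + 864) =30033853870399/33613174188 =893.51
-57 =-57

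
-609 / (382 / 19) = -30.29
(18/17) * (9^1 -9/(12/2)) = 135/17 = 7.94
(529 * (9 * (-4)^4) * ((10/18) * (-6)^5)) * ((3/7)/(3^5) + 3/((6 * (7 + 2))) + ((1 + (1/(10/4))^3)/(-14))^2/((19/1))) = -6636934146048/21875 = -303402703.82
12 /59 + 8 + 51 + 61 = 7092 /59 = 120.20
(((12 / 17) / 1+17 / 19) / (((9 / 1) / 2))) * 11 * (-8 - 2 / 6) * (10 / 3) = -2843500 / 26163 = -108.68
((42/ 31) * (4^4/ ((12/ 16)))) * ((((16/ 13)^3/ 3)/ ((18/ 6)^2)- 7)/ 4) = -1473515008/ 1838889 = -801.31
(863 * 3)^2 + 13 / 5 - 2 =33514608 / 5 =6702921.60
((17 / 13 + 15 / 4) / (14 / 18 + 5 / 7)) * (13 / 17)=2.59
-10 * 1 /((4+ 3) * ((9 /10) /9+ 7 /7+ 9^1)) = -100 /707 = -0.14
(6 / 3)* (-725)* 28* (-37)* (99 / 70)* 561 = 1191866940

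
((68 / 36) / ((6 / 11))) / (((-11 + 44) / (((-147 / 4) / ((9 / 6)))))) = -833 / 324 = -2.57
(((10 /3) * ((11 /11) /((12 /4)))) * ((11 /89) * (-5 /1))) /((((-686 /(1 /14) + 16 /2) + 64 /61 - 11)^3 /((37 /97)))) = 0.00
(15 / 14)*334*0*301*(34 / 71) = 0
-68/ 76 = -17/ 19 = -0.89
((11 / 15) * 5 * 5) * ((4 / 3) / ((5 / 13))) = 572 / 9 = 63.56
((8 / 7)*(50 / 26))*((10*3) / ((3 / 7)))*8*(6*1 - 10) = -64000 / 13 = -4923.08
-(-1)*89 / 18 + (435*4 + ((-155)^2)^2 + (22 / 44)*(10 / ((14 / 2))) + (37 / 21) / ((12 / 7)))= 145454997665 / 252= 577202371.69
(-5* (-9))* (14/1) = 630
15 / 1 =15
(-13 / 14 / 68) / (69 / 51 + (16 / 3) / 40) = -195 / 21224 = -0.01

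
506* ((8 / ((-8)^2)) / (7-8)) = -253 / 4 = -63.25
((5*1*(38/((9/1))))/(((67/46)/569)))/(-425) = -994612/51255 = -19.41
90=90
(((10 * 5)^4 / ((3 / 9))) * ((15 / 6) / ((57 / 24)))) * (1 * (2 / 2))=375000000 / 19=19736842.11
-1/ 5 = -0.20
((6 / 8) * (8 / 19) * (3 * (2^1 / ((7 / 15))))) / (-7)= -540 / 931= -0.58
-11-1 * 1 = -12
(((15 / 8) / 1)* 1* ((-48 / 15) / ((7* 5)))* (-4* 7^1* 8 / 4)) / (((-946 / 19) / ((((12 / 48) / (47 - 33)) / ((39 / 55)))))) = -19 / 3913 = -0.00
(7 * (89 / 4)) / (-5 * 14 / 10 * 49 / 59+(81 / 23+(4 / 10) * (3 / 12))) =-603865 / 8498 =-71.06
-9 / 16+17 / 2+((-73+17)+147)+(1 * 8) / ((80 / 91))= 8643 / 80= 108.04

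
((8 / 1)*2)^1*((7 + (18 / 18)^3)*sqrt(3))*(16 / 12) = 512*sqrt(3) / 3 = 295.60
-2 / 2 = -1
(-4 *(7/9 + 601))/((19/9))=-21664/19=-1140.21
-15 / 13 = -1.15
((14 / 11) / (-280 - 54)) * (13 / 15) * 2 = -182 / 27555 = -0.01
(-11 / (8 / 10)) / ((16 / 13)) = -715 / 64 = -11.17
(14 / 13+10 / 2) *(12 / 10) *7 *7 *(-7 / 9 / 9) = -54194 / 1755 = -30.88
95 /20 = 19 /4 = 4.75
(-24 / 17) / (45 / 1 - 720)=8 / 3825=0.00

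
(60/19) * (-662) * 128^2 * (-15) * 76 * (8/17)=312370790400/17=18374752376.47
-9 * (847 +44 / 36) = -7634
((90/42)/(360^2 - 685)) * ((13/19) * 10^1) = 390/3429139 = 0.00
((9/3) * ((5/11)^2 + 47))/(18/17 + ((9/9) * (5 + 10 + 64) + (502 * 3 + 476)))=32368/471295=0.07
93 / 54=31 / 18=1.72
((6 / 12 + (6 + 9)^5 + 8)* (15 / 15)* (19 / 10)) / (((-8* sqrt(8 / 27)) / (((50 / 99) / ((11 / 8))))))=-144282865* sqrt(6) / 2904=-121700.89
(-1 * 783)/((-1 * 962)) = 783/962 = 0.81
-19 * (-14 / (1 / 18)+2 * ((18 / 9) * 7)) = 4256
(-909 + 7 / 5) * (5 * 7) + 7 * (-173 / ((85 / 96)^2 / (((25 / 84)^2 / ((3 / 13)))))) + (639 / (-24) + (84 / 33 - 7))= -17298589067 / 534072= -32389.99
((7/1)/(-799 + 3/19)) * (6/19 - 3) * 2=357/7589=0.05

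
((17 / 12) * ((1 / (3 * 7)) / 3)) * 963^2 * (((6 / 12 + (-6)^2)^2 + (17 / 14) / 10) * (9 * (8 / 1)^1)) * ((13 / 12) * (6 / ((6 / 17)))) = 18052801850421 / 490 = 36842452755.96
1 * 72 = 72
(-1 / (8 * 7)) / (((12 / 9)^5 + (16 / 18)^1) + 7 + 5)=-243 / 232736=-0.00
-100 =-100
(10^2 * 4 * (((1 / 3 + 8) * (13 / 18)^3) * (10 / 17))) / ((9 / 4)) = 109850000 / 334611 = 328.29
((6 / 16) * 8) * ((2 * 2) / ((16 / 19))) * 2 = 57 / 2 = 28.50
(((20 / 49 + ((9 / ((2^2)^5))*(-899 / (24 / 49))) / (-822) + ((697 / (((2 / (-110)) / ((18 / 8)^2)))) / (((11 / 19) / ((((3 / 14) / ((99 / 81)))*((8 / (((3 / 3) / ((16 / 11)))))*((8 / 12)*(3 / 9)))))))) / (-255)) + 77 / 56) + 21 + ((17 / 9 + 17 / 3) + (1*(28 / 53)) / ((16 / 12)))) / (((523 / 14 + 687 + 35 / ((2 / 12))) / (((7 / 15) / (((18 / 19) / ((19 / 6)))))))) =287249102790753643 / 274536577973256192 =1.05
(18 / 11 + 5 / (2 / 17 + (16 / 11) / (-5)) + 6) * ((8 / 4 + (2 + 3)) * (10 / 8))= -1323595 / 7128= -185.69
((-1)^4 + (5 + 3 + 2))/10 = 11/10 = 1.10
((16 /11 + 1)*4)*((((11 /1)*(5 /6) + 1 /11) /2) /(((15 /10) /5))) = 18330 /121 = 151.49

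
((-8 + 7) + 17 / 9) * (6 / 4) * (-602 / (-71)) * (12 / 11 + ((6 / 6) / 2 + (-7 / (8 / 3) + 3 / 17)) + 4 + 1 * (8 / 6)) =6046187 / 119493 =50.60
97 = 97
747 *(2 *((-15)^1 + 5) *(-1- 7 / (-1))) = -89640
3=3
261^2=68121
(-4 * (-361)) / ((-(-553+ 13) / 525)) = 12635 / 9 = 1403.89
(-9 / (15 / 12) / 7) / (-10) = 18 / 175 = 0.10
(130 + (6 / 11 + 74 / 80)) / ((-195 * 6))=-0.11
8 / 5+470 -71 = 2003 / 5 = 400.60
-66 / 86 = -33 / 43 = -0.77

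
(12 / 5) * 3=36 / 5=7.20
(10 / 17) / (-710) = -0.00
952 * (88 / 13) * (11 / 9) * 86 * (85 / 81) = 6736428160 / 9477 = 710818.63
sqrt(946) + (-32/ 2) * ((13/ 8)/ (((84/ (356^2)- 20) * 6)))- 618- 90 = -677.03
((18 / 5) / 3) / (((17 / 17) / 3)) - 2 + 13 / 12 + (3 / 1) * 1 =341 / 60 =5.68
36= 36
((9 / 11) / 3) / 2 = 3 / 22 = 0.14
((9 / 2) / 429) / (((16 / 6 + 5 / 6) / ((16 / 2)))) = 24 / 1001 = 0.02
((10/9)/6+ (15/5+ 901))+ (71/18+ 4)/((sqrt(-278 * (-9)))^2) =40721027/45036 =904.19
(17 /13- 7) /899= -74 /11687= -0.01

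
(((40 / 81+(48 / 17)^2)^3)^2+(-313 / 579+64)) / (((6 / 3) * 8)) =11696170376639600870224987449976909 / 508129561312554428809333294608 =23018.09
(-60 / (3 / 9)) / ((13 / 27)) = -4860 / 13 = -373.85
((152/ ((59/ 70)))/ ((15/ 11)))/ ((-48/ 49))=-71687/ 531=-135.00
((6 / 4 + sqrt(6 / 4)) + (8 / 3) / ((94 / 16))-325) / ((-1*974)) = 91099 / 274668-sqrt(6) / 1948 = 0.33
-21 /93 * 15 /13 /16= -105 /6448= -0.02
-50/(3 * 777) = -0.02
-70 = -70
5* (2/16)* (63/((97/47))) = 14805/776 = 19.08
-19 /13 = -1.46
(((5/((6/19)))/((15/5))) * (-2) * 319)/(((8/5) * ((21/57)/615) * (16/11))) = -6492088625/2688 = -2415211.54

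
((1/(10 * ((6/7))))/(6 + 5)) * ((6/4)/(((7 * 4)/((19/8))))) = 19/14080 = 0.00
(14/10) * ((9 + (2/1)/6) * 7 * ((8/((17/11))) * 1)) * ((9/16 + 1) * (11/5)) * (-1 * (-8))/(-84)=-23716/153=-155.01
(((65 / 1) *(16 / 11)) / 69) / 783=1040 / 594297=0.00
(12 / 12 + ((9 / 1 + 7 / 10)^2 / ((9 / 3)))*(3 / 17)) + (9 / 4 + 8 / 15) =23761 / 2550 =9.32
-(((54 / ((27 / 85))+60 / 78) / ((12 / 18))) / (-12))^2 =-308025 / 676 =-455.66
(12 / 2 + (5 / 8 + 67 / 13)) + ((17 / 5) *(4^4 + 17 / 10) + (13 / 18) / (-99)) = 2057028563 / 2316600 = 887.95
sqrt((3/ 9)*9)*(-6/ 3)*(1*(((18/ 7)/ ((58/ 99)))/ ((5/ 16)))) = -28512*sqrt(3)/ 1015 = -48.65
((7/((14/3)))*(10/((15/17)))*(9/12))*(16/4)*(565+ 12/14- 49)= 184518/7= 26359.71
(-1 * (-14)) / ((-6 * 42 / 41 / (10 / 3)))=-205 / 27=-7.59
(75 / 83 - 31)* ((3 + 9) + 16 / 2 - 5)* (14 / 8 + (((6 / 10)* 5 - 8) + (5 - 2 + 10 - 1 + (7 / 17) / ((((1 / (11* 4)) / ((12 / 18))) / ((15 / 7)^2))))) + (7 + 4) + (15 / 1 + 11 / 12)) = -406337170 / 9877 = -41139.74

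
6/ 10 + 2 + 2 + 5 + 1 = 53/ 5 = 10.60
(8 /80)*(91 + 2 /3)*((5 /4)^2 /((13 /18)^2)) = 37125 /1352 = 27.46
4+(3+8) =15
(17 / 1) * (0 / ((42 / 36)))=0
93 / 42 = 31 / 14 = 2.21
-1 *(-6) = 6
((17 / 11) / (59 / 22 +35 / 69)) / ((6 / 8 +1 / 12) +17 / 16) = 0.26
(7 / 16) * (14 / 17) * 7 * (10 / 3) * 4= 1715 / 51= 33.63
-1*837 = -837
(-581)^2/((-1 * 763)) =-48223/109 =-442.41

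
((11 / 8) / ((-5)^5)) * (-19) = 209 / 25000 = 0.01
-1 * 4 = -4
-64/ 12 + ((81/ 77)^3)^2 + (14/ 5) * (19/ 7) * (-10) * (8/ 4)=-97528074792565/ 625267140267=-155.98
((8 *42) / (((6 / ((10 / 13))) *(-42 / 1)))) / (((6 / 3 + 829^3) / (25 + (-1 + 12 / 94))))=-5040 / 116033541767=-0.00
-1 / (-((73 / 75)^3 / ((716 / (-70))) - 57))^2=-912417539062500 / 2973829094106638161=-0.00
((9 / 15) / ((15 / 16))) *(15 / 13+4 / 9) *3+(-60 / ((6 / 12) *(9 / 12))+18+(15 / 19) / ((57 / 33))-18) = -55075013 / 351975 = -156.47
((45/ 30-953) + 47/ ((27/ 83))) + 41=-41365/ 54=-766.02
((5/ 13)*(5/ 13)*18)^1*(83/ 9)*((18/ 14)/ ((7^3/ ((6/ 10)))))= 22410/ 405769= 0.06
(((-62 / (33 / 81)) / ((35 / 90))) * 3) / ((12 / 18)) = -135594 / 77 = -1760.96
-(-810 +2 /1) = 808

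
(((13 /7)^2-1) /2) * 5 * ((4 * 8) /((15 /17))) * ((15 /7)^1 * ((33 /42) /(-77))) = -81600 /16807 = -4.86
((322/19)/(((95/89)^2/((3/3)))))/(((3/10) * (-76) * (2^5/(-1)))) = 1275281/62554080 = 0.02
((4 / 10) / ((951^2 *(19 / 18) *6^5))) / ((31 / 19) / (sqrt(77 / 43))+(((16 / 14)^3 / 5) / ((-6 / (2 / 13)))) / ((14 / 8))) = 1670020352 / 10532835452534131493469+21572708885 *sqrt(3311) / 28087561206757683982584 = 0.00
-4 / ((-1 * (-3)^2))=4 / 9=0.44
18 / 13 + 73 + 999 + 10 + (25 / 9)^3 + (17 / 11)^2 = 1269652534 / 1146717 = 1107.21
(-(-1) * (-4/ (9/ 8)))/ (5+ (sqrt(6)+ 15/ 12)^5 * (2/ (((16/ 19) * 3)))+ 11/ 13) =-15996990783488/ 34674518028729+ 6439964770304 * sqrt(6)/ 34674518028729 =-0.01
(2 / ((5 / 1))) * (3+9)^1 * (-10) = -48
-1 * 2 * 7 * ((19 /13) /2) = -133 /13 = -10.23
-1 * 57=-57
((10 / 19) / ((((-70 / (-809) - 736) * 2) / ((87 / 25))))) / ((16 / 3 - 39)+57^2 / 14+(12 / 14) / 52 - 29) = -0.00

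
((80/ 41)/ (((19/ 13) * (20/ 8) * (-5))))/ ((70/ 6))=-1248/ 136325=-0.01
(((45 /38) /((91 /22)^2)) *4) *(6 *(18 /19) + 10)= 12980880 /2989441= 4.34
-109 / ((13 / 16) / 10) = -17440 / 13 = -1341.54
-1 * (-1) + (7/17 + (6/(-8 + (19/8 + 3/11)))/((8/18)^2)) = -11379/2669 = -4.26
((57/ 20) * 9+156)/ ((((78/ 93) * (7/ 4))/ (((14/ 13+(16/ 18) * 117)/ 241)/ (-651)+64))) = 11291013329/ 1425515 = 7920.66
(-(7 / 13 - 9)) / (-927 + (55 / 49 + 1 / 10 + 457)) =-53900 / 2986113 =-0.02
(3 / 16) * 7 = 21 / 16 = 1.31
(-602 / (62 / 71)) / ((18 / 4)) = -42742 / 279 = -153.20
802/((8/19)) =7619/4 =1904.75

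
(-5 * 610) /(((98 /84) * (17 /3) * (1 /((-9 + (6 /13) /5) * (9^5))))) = 375399293580 /1547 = 242662762.50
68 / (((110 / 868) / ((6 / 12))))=14756 / 55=268.29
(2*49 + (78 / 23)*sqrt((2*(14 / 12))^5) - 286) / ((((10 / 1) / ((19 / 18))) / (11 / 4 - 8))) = 6251 / 60 - 84721*sqrt(21) / 24840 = 88.55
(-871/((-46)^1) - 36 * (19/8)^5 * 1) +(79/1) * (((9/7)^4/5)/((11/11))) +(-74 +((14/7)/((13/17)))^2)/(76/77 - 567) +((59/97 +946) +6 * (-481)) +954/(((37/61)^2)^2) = 7421725179137004561730194041/3028742839763932096798720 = 2450.43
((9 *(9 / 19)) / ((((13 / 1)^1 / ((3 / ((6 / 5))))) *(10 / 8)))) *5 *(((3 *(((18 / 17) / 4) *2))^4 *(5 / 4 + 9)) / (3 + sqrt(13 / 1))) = 32.38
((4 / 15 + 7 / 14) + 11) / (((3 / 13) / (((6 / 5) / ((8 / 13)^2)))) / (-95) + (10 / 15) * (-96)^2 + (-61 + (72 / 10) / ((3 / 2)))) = 14735279 / 7623690102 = 0.00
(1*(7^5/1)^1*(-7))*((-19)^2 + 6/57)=-42483673.11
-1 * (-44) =44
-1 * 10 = -10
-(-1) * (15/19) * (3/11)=45/209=0.22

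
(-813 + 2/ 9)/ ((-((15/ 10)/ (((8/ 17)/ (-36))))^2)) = 117040/ 1896129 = 0.06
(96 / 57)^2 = 1024 / 361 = 2.84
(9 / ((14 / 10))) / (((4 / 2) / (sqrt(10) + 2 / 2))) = 45 / 14 + 45*sqrt(10) / 14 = 13.38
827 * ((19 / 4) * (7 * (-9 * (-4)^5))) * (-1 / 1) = -253419264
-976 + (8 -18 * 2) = -1004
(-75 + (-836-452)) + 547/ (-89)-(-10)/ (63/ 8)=-7669682/ 5607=-1367.88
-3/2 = -1.50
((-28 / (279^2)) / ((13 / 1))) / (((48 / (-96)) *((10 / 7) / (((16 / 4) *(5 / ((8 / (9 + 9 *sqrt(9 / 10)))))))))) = 49 *sqrt(10) / 187395 + 98 / 112437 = 0.00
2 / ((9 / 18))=4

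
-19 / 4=-4.75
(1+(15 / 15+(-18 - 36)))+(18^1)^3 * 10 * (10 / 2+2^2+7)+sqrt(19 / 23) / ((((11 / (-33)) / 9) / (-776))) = 20952 * sqrt(437) / 23+933068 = 952111.13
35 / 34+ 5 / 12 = 295 / 204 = 1.45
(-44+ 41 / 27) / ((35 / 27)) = -1147 / 35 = -32.77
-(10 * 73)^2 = -532900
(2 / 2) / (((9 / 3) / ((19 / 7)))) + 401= 8440 / 21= 401.90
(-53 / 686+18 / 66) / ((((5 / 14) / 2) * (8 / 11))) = 295 / 196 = 1.51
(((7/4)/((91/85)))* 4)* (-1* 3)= -255/13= -19.62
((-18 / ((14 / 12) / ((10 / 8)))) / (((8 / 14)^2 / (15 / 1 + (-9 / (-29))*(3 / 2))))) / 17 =-847665 / 15776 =-53.73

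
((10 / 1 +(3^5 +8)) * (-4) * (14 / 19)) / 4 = -3654 / 19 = -192.32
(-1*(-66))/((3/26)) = 572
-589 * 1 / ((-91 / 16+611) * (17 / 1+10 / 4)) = -0.05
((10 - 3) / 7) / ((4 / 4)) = 1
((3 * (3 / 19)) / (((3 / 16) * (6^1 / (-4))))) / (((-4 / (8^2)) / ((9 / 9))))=512 / 19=26.95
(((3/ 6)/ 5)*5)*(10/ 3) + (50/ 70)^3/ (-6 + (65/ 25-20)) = 66260/ 40131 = 1.65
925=925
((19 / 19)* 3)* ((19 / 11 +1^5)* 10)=900 / 11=81.82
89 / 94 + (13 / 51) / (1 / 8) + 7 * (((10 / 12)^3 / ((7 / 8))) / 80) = 3.04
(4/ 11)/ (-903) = -4/ 9933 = -0.00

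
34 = 34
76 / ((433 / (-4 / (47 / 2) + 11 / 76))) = -91 / 20351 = -0.00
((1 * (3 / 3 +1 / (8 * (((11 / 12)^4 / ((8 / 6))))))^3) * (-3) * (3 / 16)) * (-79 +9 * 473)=-111429635168051073 / 25107427013768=-4438.11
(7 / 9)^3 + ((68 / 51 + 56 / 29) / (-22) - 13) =-2948252 / 232551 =-12.68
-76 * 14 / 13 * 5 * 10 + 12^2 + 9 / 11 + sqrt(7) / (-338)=-564491 / 143-sqrt(7) / 338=-3947.50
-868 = -868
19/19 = 1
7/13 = 0.54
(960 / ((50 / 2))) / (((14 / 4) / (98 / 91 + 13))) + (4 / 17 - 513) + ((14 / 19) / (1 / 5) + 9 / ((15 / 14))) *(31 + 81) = 146246463 / 146965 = 995.11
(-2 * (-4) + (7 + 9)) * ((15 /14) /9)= 20 /7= 2.86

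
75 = 75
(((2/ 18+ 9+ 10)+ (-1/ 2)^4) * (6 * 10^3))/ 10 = 69025/ 6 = 11504.17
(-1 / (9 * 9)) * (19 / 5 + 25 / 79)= -542 / 10665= -0.05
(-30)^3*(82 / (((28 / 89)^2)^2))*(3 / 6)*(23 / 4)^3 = -105633378099428625 / 4917248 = -21482214868.85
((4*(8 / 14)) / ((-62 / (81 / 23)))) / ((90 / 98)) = -504 / 3565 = -0.14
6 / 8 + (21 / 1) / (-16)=-9 / 16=-0.56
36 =36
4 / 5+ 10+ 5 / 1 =79 / 5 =15.80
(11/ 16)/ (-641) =-11/ 10256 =-0.00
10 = 10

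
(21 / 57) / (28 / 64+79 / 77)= 8624 / 34257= 0.25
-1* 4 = -4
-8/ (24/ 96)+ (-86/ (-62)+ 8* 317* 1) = 77667/ 31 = 2505.39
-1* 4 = -4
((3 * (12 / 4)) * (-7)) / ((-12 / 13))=273 / 4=68.25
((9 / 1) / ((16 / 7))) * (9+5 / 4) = 2583 / 64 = 40.36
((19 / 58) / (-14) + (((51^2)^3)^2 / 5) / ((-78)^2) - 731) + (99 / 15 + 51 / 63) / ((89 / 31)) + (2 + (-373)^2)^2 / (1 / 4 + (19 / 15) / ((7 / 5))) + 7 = 45218834170746992125173263 / 4442584965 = 10178496196920117.23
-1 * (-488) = 488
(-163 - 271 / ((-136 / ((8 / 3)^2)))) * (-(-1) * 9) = -1339.47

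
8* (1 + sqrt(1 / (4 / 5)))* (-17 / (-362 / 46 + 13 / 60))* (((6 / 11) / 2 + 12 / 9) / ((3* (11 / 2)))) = 6631360 / 3833643 + 3315680* sqrt(5) / 3833643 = 3.66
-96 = -96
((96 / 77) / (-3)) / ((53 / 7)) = -32 / 583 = -0.05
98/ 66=49/ 33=1.48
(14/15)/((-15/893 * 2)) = -6251/225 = -27.78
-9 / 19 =-0.47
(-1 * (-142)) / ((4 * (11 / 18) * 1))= 639 / 11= 58.09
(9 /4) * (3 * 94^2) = 59643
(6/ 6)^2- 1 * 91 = -90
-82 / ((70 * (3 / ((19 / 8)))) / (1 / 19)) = -41 / 840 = -0.05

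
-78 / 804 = -13 / 134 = -0.10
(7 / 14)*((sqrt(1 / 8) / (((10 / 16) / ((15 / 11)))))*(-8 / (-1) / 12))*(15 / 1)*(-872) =-26160*sqrt(2) / 11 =-3363.26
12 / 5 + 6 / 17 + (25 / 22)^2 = 166381 / 41140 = 4.04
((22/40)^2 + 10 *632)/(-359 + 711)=2528121/140800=17.96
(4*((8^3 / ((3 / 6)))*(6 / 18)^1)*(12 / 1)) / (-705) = -16384 / 705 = -23.24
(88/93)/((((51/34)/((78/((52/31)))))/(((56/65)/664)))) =616/16185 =0.04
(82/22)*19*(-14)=-10906/11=-991.45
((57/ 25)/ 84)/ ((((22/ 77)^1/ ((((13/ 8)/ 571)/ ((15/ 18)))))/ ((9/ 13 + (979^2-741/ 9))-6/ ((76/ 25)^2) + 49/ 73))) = 310.92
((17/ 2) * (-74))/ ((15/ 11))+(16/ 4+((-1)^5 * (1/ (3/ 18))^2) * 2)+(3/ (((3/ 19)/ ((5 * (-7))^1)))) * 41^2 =-1118394.27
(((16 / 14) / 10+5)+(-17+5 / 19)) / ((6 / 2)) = -7729 / 1995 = -3.87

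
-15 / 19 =-0.79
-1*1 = -1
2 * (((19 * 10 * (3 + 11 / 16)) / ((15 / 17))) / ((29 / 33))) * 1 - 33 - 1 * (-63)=213107 / 116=1837.13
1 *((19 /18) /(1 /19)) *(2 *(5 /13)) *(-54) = -833.08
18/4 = 9/2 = 4.50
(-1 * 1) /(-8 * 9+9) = 1 /63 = 0.02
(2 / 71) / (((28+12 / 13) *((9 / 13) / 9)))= 169 / 13348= 0.01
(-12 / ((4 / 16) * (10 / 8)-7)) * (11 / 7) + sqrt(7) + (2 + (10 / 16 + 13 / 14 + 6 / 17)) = sqrt(7) + 685165 / 101864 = 9.37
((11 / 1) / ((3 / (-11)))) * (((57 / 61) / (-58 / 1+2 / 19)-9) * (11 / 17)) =24400981 / 103700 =235.30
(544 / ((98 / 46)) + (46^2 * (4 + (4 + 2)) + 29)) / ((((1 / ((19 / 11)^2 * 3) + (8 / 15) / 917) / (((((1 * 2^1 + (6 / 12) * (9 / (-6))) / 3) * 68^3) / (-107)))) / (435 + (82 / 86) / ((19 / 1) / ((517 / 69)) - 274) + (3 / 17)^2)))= -101706699817.96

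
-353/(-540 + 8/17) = 6001/9172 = 0.65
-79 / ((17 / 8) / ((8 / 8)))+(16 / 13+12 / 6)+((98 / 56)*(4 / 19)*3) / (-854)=-17390299 / 512278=-33.95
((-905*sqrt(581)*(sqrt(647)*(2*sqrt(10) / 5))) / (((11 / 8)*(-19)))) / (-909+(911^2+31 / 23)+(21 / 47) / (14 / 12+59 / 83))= 266098960*sqrt(3759070) / 15920347886331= 0.03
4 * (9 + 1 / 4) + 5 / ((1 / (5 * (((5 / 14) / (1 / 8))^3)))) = 212691 / 343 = 620.09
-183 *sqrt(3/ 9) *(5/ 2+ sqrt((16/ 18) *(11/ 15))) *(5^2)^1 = -7625 *sqrt(3)/ 2 - 610 *sqrt(110)/ 3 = -8736.02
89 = 89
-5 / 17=-0.29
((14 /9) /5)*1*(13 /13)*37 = 518 /45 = 11.51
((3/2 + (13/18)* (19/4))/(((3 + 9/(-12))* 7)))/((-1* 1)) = -355/1134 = -0.31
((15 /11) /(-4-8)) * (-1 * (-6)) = -15 /22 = -0.68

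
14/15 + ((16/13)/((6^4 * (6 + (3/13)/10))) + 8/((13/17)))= 46975952/4122495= 11.40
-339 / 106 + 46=4537 / 106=42.80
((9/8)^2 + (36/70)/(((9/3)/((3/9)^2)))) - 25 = -159367/6720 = -23.72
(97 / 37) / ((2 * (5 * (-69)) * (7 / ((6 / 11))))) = -0.00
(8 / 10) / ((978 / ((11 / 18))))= 11 / 22005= 0.00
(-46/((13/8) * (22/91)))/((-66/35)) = 22540/363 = 62.09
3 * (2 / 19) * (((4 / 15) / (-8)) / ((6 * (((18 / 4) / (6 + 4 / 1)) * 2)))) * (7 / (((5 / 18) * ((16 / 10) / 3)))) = -7 / 76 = -0.09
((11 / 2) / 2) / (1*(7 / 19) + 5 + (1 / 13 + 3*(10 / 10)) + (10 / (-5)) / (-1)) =0.26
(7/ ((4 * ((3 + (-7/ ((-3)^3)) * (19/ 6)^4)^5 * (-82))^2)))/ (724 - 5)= 1204108755443813786411829852646518712380162048/ 1433700103068634243342231578358643227132484031911646334685222117711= 0.00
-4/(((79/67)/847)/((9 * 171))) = -349346844/79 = -4422111.95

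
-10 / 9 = -1.11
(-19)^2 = 361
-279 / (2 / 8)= -1116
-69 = -69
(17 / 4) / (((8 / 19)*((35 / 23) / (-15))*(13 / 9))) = -200583 / 2912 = -68.88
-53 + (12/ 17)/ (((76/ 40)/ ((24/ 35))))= -119257/ 2261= -52.75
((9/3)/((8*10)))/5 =3/400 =0.01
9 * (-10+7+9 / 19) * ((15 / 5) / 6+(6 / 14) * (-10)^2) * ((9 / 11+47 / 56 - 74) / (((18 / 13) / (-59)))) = -62241454041 / 20482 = -3038836.74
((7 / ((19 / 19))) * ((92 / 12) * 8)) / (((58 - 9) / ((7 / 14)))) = 92 / 21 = 4.38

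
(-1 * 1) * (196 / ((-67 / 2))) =392 / 67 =5.85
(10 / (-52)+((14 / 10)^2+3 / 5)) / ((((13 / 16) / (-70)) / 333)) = -57398544 / 845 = -67927.27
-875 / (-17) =875 / 17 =51.47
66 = 66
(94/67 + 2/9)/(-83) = -0.02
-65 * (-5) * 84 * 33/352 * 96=245700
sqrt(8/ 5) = 2 * sqrt(10)/ 5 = 1.26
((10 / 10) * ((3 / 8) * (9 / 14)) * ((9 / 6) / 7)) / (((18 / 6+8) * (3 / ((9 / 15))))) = 81 / 86240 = 0.00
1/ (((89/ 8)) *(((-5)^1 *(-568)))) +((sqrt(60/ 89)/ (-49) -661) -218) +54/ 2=-26918939/ 31595 -2 *sqrt(1335)/ 4361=-852.02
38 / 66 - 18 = -17.42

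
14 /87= 0.16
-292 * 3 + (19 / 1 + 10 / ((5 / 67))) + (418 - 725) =-1030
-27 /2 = -13.50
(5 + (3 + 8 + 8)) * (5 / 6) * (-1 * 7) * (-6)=840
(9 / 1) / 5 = 9 / 5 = 1.80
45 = 45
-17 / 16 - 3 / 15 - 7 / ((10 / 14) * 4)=-297 / 80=-3.71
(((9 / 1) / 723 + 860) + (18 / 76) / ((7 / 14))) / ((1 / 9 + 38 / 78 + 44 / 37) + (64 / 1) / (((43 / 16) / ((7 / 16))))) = 366725040201 / 5202032477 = 70.50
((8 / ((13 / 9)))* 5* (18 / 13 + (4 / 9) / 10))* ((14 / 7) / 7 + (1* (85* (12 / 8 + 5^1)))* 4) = 103476736 / 1183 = 87469.77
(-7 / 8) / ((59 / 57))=-399 / 472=-0.85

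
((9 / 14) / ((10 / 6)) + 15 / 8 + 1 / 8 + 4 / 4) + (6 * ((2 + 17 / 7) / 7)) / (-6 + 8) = 2589 / 490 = 5.28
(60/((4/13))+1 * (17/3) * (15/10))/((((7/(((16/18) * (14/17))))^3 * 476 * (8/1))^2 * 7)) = 3334144/1271570803999450983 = 0.00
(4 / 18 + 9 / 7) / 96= 95 / 6048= 0.02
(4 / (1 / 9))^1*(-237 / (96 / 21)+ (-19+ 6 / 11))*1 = -222705 / 88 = -2530.74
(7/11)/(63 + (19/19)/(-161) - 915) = -1127/1508903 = -0.00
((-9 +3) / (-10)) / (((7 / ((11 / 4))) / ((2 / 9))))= 11 / 210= 0.05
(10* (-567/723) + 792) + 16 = 192838/241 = 800.16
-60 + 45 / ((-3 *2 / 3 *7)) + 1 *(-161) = -3139 / 14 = -224.21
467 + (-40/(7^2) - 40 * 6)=11083/49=226.18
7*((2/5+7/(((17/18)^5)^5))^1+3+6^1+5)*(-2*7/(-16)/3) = 2569617669063857835717229769288259/28853137061742011894697849955285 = 89.06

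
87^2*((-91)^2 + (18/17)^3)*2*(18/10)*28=31044940825752/4913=6318937680.80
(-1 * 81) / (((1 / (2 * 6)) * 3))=-324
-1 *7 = -7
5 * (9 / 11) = 45 / 11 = 4.09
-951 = -951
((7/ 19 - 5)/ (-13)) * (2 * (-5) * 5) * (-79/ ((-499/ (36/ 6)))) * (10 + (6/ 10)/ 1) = -22107360/ 123253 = -179.37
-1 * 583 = -583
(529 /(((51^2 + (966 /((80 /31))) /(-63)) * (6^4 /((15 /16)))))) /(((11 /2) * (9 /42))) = 92575 /739903032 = 0.00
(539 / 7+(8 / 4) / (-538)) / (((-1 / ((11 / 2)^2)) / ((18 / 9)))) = -1253076 / 269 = -4658.28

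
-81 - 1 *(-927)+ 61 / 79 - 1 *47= 63182 / 79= 799.77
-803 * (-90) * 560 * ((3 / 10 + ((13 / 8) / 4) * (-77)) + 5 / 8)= -1228553865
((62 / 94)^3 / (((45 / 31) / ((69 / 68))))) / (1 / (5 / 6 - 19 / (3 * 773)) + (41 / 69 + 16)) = 1869652564643 / 165977529751340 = 0.01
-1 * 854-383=-1237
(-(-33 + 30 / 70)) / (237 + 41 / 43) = 2451 / 17906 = 0.14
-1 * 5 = -5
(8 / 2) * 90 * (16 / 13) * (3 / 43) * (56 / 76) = 241920 / 10621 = 22.78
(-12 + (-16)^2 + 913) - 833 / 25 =28092 / 25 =1123.68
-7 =-7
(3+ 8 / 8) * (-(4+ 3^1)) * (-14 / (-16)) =-49 / 2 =-24.50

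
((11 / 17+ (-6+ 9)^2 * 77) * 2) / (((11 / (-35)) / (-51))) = 225120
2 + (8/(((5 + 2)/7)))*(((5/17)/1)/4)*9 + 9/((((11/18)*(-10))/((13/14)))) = 77579/13090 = 5.93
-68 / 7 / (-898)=34 / 3143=0.01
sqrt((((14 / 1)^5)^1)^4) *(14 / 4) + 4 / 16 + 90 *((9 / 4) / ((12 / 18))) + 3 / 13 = 13161086805363 / 13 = 1012391292720.23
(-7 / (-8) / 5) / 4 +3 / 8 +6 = 1027 / 160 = 6.42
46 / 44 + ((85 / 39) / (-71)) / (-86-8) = 1497112 / 1431573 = 1.05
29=29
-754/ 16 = -377/ 8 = -47.12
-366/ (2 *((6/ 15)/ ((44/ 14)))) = -10065/ 7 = -1437.86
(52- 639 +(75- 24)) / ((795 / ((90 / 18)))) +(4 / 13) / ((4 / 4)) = -3.06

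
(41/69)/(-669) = -41/46161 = -0.00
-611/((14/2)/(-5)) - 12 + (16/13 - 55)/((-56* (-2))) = 617269/1456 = 423.95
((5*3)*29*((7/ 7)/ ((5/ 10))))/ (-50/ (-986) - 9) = -214455/ 2206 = -97.21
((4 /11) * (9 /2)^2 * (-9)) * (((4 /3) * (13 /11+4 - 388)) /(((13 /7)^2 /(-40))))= -8022460320 /20449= -392315.53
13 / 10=1.30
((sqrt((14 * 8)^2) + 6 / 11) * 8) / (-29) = -9904 / 319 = -31.05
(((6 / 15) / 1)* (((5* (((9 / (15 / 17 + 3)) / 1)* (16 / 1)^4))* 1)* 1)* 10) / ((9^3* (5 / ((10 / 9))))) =22282240 / 24057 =926.23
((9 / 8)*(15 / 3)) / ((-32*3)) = -15 / 256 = -0.06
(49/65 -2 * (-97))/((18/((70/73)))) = 88613/8541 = 10.38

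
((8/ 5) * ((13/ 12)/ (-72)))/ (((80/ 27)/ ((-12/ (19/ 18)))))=351/ 3800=0.09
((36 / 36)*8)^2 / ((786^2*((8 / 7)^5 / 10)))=84035 / 158155776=0.00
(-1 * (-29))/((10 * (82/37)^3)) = 1468937/5513680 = 0.27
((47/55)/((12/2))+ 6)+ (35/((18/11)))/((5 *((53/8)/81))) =1022191/17490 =58.44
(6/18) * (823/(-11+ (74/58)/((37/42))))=-23867/831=-28.72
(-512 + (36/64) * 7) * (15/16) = -121935/256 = -476.31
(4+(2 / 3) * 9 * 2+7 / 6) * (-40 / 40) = -103 / 6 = -17.17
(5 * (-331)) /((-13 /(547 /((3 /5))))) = 4526425 /39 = 116062.18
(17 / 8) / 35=0.06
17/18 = 0.94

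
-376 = -376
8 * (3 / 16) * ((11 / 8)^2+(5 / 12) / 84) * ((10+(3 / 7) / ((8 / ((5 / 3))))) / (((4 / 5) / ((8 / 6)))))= 21591475 / 451584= 47.81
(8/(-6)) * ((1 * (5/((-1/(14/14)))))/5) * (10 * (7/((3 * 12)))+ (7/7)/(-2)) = 52/27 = 1.93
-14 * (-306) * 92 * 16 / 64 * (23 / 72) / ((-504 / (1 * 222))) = -332741 / 24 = -13864.21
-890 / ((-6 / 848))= 377360 / 3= 125786.67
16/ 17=0.94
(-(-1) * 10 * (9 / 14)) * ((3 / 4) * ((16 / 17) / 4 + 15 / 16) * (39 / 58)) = 57915 / 15232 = 3.80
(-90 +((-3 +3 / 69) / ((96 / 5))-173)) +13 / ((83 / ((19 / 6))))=-4011313 / 15272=-262.66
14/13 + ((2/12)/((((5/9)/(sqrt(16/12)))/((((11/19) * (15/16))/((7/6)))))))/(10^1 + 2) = 33 * sqrt(3)/4256 + 14/13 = 1.09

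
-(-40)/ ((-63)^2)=40/ 3969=0.01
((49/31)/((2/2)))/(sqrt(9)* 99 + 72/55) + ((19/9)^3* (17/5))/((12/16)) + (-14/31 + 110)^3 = 780769055534573221/593868838455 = 1314716.32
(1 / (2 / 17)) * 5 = 85 / 2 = 42.50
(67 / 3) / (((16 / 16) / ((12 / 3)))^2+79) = 1072 / 3795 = 0.28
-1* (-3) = 3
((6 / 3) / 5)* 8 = 16 / 5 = 3.20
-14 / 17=-0.82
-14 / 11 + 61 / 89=-575 / 979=-0.59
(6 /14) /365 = 3 /2555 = 0.00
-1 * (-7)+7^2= 56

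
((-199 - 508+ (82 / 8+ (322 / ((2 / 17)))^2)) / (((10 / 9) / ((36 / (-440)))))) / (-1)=2426913009 / 4400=551571.14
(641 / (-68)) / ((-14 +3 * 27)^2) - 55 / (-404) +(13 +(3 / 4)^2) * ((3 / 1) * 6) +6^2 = 17281025681 / 61660904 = 280.26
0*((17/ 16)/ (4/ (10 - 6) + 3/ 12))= 0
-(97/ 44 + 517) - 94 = -26981/ 44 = -613.20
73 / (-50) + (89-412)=-16223 / 50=-324.46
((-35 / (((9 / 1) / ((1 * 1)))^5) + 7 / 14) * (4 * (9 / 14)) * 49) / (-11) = -412853 / 72171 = -5.72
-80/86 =-40/43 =-0.93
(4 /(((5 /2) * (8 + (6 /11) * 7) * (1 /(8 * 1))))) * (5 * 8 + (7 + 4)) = 55.24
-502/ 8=-251/ 4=-62.75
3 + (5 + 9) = 17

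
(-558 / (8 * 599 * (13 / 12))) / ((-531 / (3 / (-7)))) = -279 / 3216031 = -0.00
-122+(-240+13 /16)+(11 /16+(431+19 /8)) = 583 /8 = 72.88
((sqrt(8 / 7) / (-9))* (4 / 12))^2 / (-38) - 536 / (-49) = 7424108 / 678699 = 10.94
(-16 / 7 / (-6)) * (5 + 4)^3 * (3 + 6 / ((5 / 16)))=215784 / 35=6165.26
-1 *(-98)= 98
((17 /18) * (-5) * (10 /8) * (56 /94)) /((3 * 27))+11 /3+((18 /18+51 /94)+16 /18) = 207452 /34263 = 6.05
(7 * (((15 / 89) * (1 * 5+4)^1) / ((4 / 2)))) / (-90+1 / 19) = -17955 / 304202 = -0.06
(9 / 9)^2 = 1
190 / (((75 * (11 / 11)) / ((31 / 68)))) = 589 / 510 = 1.15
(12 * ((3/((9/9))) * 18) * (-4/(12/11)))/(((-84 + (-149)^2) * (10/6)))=-7128/110585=-0.06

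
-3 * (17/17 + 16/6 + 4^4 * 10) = -7691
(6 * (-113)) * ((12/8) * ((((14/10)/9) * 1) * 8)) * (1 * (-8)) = 10124.80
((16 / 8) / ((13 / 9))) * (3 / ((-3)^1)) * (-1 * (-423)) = -7614 / 13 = -585.69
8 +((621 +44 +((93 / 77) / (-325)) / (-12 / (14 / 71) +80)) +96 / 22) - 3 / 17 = 677.19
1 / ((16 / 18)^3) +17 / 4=2905 / 512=5.67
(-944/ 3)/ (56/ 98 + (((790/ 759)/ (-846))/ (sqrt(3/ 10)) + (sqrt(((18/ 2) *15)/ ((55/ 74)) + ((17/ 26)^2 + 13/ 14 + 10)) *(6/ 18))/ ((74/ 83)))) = 4081851918144/ (-2422521 *sqrt(773514511)- 7412564016 + 5319860 *sqrt(30)) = -54.60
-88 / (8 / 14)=-154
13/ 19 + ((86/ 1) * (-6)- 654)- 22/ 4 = -44643/ 38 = -1174.82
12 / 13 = 0.92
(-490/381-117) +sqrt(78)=-45067/381 +sqrt(78)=-109.45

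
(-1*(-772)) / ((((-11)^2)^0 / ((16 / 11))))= 12352 / 11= 1122.91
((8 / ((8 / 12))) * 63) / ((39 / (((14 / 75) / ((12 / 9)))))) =882 / 325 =2.71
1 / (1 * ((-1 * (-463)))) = 1 / 463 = 0.00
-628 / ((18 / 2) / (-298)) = 187144 / 9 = 20793.78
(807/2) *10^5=40350000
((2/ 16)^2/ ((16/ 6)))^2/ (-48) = -3/ 4194304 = -0.00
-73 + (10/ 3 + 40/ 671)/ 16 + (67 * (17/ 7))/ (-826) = -3397934935/ 46556664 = -72.98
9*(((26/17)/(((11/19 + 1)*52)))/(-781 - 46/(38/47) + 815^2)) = 0.00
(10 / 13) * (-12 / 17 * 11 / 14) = -660 / 1547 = -0.43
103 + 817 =920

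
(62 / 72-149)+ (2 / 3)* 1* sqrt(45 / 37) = -5333 / 36+ 2* sqrt(185) / 37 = -147.40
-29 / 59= -0.49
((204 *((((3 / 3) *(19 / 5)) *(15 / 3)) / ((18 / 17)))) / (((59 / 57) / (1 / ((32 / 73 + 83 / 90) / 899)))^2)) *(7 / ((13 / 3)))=1244747530410180658200 / 516567656059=2409650538.14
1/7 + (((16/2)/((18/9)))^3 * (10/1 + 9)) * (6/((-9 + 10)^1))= 51073/7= 7296.14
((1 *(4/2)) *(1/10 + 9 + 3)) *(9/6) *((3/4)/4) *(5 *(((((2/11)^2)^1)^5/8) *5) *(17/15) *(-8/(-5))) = 1632/1071794405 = 0.00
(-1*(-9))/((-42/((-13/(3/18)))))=16.71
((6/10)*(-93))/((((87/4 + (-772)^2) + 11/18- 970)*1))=-10044/107106545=-0.00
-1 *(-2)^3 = 8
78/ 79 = 0.99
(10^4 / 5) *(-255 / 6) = -85000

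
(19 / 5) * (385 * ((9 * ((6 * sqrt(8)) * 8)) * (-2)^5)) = -40449024 * sqrt(2) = -57203558.33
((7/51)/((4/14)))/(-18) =-49/1836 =-0.03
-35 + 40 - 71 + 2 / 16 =-527 / 8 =-65.88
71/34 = 2.09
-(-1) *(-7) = -7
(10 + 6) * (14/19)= 224/19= 11.79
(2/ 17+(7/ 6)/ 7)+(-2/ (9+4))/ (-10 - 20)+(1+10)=74849/ 6630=11.29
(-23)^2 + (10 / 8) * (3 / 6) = 4237 / 8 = 529.62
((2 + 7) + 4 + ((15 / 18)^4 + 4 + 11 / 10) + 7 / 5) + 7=34969 / 1296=26.98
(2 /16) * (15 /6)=5 /16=0.31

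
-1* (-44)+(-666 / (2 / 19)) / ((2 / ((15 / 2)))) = -23682.25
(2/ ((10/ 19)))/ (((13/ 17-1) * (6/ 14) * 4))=-2261/ 240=-9.42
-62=-62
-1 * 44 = -44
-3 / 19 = -0.16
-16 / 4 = -4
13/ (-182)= -1/ 14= -0.07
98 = 98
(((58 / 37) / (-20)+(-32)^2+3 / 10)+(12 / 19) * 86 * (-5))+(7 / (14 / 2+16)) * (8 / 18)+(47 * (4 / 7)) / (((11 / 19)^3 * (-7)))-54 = 32221337285077 / 47453670495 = 679.01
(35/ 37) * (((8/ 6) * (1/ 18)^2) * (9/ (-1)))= -35/ 999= -0.04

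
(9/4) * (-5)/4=-45/16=-2.81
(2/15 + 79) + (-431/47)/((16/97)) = 265519/11280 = 23.54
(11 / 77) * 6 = 6 / 7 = 0.86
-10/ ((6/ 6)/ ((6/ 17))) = -60/ 17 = -3.53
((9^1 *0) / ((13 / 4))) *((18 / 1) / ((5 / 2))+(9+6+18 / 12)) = 0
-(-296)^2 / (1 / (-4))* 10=3504640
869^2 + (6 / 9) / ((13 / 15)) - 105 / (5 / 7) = 9815192 / 13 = 755014.77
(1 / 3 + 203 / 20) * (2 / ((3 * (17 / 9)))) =37 / 10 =3.70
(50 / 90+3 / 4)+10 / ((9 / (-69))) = -2713 / 36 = -75.36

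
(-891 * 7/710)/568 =-6237/403280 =-0.02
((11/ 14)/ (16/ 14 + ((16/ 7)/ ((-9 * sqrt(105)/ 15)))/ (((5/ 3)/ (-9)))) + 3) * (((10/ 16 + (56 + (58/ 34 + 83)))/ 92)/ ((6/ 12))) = 9.98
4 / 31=0.13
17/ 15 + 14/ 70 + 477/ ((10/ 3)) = 4333/ 30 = 144.43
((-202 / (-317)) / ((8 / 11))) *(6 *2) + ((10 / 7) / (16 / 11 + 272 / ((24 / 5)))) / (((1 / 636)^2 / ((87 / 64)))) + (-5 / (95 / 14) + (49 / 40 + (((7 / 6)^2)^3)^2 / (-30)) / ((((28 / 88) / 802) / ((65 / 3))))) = 27268410102161096407001 / 396056393753868288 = 68849.82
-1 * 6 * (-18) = 108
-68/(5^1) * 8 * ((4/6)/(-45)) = 1088/675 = 1.61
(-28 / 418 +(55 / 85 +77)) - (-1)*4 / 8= 554837 / 7106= 78.08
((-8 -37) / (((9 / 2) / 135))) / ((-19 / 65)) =87750 / 19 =4618.42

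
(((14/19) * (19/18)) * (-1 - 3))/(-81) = 28/729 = 0.04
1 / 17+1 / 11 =28 / 187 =0.15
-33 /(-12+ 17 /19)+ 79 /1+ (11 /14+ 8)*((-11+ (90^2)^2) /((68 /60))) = 25541644784203 /50218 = 508615332.83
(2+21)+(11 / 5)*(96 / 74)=25.85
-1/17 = -0.06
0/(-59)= 0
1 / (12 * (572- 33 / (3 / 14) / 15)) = 0.00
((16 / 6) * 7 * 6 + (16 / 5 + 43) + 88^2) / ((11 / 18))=711198 / 55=12930.87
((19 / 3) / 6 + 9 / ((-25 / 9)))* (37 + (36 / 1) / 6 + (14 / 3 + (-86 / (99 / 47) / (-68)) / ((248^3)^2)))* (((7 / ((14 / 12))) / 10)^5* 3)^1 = -66048810749970087422511 / 2719140877877248000000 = -24.29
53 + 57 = 110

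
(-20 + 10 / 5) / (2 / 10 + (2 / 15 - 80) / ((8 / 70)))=540 / 20959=0.03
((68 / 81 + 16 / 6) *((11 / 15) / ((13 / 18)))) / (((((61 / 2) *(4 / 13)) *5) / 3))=3124 / 13725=0.23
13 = 13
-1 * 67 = -67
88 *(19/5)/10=836/25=33.44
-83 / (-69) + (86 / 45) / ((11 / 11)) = 3223 / 1035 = 3.11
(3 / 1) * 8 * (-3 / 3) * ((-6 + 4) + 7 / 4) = 6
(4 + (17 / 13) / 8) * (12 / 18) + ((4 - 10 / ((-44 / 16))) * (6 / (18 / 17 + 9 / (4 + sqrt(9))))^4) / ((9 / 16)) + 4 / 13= 585.37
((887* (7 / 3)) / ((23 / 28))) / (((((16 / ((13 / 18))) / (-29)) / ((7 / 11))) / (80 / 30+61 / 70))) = -12174464393 / 1639440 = -7425.99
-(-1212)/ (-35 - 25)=-101/ 5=-20.20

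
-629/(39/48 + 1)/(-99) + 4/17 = 182572/48807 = 3.74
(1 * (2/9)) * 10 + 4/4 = 29/9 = 3.22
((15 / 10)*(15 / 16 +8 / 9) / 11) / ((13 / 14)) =1841 / 6864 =0.27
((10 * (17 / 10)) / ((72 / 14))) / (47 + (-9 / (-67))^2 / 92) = 1755199 / 24956379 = 0.07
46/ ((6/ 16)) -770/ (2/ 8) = -8872/ 3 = -2957.33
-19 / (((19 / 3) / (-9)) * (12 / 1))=2.25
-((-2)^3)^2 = -64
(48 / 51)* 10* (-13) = -2080 / 17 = -122.35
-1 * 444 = -444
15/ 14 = 1.07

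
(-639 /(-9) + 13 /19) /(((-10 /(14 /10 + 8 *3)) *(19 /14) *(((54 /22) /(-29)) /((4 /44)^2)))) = 11704574 /893475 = 13.10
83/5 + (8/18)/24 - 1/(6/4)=4307/270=15.95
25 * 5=125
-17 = -17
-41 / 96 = -0.43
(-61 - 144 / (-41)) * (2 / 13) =-4714 / 533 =-8.84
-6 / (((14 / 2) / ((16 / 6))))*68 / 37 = -1088 / 259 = -4.20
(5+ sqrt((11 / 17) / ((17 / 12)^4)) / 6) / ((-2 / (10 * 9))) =-225 - 1080 * sqrt(187) / 4913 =-228.01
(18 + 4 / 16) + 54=289 / 4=72.25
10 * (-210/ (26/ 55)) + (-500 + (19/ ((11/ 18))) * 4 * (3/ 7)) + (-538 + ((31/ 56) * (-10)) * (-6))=-10798377/ 2002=-5393.79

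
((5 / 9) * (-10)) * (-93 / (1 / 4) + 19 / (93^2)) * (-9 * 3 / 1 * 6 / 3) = -321740900 / 2883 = -111599.34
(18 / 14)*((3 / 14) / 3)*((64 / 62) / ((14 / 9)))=648 / 10633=0.06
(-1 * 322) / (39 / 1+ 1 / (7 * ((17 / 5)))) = -833 / 101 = -8.25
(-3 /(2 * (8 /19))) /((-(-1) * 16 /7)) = -399 /256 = -1.56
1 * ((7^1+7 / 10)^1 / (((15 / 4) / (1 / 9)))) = 154 / 675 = 0.23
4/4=1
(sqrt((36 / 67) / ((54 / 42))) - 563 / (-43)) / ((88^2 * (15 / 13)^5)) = 371293 * sqrt(469) / 197000100000 + 209037959 / 252865800000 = 0.00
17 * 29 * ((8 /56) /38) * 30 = 7395 /133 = 55.60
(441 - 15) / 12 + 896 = 1863 / 2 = 931.50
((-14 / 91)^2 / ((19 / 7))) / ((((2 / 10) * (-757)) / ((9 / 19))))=-1260 / 46183813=-0.00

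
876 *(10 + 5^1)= 13140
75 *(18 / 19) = 1350 / 19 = 71.05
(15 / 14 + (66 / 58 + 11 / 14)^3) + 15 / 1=1551934441 / 66923416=23.19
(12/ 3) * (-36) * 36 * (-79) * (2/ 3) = 273024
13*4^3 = 832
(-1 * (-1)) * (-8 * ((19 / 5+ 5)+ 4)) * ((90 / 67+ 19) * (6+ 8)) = -9769984 / 335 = -29164.13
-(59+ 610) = -669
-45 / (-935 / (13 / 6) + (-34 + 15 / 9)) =1755 / 18091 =0.10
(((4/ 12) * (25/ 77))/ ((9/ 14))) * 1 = 50/ 297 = 0.17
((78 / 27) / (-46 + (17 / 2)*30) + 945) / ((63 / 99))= 1777571 / 1197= 1485.02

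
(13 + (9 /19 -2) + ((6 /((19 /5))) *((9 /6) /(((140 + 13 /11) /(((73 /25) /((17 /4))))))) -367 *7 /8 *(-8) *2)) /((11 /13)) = 167900175404 /27589045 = 6085.76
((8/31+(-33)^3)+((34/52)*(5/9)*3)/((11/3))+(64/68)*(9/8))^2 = 29335799105647965225/22717121284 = 1291351960.44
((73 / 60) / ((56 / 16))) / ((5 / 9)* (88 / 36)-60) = -1971 / 332500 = -0.01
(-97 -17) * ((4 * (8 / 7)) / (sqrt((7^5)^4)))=-3648 / 1977326743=-0.00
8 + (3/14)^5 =4302835/537824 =8.00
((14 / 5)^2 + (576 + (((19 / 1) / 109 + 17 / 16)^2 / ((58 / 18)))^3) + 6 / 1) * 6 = 30363171495306008786841711867 / 8577937750790221122764800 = 3539.68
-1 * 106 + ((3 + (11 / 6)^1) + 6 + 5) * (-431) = -41581 / 6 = -6930.17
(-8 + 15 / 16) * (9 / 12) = -339 / 64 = -5.30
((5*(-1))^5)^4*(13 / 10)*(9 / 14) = 2231597900390625 / 28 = 79699925013950.89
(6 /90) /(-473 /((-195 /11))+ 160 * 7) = 13 /223603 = 0.00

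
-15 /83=-0.18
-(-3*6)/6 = 3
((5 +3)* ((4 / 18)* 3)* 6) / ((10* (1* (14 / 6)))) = 48 / 35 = 1.37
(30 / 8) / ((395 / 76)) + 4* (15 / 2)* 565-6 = 1338633 / 79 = 16944.72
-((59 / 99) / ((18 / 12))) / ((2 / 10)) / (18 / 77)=-8.50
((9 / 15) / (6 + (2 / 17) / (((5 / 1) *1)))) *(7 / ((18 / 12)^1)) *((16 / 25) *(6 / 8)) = 357 / 1600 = 0.22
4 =4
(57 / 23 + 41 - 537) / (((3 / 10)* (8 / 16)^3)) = -908080 / 69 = -13160.58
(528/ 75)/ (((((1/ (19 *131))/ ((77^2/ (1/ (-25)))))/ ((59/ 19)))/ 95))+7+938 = -766198028575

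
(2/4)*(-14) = -7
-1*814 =-814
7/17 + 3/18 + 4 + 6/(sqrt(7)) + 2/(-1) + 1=6*sqrt(7)/7 + 365/102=5.85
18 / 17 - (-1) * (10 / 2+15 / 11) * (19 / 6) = 11899 / 561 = 21.21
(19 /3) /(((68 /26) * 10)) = 0.24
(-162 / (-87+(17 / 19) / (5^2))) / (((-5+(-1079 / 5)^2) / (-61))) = -58674375 / 24043651864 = -0.00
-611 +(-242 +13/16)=-13635/16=-852.19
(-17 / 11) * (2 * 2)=-68 / 11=-6.18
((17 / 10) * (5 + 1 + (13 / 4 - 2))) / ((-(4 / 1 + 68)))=-0.17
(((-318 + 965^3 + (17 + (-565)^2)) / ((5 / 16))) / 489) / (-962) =-7191608392 / 1176045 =-6115.08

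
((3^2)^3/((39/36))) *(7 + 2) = 78732/13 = 6056.31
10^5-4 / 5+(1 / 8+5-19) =3999413 / 40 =99985.32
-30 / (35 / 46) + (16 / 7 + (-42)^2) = 12088 / 7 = 1726.86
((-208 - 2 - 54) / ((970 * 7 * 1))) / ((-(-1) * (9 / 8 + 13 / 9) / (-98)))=133056 / 89725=1.48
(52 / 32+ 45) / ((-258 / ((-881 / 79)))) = 2.02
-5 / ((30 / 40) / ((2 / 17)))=-40 / 51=-0.78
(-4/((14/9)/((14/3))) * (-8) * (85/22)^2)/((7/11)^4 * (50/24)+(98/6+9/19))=4783759200/57244787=83.57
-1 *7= -7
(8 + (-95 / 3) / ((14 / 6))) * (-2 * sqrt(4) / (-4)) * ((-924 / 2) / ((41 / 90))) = 231660 / 41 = 5650.24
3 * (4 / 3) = 4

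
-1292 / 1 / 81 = -1292 / 81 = -15.95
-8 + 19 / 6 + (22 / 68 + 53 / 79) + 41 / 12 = -6805 / 16116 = -0.42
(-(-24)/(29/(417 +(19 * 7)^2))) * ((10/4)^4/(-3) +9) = -1747229/29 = -60249.28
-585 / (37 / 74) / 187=-6.26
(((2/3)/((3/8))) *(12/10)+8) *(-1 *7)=-1064/15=-70.93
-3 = -3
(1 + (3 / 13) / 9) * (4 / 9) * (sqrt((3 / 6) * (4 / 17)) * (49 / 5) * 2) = 3136 * sqrt(34) / 5967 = 3.06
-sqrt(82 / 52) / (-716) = sqrt(1066) / 18616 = 0.00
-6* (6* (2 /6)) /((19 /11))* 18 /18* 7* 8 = -7392 /19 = -389.05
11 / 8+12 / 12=19 / 8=2.38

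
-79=-79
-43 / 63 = -0.68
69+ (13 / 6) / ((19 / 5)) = 7931 / 114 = 69.57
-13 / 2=-6.50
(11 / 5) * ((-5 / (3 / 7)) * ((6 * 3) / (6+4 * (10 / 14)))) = -1617 / 31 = -52.16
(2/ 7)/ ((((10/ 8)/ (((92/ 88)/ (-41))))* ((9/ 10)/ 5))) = -920/ 28413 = -0.03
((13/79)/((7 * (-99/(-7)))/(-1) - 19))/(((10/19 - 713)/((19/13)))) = 361/126191914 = 0.00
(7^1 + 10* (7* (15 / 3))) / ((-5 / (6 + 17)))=-8211 / 5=-1642.20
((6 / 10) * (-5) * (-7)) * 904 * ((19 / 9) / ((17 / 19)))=2284408 / 51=44792.31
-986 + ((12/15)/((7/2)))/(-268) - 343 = -3116507/2345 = -1329.00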